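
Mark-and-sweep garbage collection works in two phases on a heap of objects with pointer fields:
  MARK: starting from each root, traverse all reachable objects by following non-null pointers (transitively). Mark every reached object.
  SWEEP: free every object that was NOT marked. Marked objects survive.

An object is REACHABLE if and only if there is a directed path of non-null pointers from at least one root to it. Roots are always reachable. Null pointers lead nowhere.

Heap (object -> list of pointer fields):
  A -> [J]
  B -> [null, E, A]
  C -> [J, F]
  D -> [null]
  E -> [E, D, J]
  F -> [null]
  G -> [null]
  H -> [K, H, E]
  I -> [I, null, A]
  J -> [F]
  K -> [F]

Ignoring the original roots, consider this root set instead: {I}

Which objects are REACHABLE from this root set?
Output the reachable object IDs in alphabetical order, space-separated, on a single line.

Roots: I
Mark I: refs=I null A, marked=I
Mark A: refs=J, marked=A I
Mark J: refs=F, marked=A I J
Mark F: refs=null, marked=A F I J
Unmarked (collected): B C D E G H K

Answer: A F I J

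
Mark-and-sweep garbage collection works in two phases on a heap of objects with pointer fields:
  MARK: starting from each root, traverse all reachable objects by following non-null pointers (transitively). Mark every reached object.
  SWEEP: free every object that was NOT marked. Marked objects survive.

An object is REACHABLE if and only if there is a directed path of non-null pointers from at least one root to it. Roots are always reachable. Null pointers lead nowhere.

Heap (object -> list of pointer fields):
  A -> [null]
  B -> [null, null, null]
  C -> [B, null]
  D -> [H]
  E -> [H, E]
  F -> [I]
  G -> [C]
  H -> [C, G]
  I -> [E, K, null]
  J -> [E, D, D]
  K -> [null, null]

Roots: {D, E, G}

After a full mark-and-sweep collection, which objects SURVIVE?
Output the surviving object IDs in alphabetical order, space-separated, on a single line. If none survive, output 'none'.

Roots: D E G
Mark D: refs=H, marked=D
Mark E: refs=H E, marked=D E
Mark G: refs=C, marked=D E G
Mark H: refs=C G, marked=D E G H
Mark C: refs=B null, marked=C D E G H
Mark B: refs=null null null, marked=B C D E G H
Unmarked (collected): A F I J K

Answer: B C D E G H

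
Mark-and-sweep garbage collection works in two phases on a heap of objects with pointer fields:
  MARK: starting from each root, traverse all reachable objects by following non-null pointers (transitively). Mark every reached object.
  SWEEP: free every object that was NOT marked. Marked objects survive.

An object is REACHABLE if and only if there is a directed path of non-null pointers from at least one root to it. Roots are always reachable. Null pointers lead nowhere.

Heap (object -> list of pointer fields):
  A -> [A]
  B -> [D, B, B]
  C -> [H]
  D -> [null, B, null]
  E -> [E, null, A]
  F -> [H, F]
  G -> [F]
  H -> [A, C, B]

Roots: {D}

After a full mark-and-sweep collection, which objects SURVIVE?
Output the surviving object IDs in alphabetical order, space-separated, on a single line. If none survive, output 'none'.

Roots: D
Mark D: refs=null B null, marked=D
Mark B: refs=D B B, marked=B D
Unmarked (collected): A C E F G H

Answer: B D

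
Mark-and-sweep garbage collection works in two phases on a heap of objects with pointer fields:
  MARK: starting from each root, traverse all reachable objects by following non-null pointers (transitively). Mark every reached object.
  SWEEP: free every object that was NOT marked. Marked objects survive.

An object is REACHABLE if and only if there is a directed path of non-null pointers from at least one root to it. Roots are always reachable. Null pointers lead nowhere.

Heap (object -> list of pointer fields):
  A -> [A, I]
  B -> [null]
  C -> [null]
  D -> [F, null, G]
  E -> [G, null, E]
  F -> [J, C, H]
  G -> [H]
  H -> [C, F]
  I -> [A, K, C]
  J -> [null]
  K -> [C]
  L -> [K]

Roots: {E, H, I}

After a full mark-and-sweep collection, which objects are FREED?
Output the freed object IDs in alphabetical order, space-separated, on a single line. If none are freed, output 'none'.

Roots: E H I
Mark E: refs=G null E, marked=E
Mark H: refs=C F, marked=E H
Mark I: refs=A K C, marked=E H I
Mark G: refs=H, marked=E G H I
Mark C: refs=null, marked=C E G H I
Mark F: refs=J C H, marked=C E F G H I
Mark A: refs=A I, marked=A C E F G H I
Mark K: refs=C, marked=A C E F G H I K
Mark J: refs=null, marked=A C E F G H I J K
Unmarked (collected): B D L

Answer: B D L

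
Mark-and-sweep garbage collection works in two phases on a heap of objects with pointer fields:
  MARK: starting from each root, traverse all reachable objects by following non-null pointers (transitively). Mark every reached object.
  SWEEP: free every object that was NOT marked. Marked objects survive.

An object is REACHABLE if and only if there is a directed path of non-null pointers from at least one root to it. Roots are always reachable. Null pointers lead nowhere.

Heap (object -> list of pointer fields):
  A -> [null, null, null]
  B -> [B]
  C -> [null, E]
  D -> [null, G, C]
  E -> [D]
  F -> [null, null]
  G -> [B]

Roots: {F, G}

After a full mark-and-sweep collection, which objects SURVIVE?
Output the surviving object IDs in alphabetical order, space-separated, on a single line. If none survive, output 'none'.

Roots: F G
Mark F: refs=null null, marked=F
Mark G: refs=B, marked=F G
Mark B: refs=B, marked=B F G
Unmarked (collected): A C D E

Answer: B F G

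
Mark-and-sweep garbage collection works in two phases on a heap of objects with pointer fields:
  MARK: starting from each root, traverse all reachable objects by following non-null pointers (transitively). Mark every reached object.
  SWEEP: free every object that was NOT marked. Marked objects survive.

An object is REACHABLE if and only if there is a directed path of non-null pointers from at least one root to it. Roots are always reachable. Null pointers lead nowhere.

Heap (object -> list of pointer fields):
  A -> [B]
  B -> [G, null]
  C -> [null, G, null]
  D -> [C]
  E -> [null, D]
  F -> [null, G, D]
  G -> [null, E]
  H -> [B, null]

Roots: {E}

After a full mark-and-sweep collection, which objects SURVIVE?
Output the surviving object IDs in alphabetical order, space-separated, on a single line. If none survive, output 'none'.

Roots: E
Mark E: refs=null D, marked=E
Mark D: refs=C, marked=D E
Mark C: refs=null G null, marked=C D E
Mark G: refs=null E, marked=C D E G
Unmarked (collected): A B F H

Answer: C D E G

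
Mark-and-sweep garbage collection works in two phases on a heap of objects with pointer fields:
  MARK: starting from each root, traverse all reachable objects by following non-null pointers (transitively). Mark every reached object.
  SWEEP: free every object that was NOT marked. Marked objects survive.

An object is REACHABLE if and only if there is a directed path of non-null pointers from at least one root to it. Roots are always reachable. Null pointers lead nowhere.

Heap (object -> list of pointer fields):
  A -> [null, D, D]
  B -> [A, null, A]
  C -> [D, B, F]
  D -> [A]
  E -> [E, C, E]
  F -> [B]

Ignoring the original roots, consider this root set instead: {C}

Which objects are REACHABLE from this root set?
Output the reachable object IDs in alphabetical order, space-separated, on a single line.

Answer: A B C D F

Derivation:
Roots: C
Mark C: refs=D B F, marked=C
Mark D: refs=A, marked=C D
Mark B: refs=A null A, marked=B C D
Mark F: refs=B, marked=B C D F
Mark A: refs=null D D, marked=A B C D F
Unmarked (collected): E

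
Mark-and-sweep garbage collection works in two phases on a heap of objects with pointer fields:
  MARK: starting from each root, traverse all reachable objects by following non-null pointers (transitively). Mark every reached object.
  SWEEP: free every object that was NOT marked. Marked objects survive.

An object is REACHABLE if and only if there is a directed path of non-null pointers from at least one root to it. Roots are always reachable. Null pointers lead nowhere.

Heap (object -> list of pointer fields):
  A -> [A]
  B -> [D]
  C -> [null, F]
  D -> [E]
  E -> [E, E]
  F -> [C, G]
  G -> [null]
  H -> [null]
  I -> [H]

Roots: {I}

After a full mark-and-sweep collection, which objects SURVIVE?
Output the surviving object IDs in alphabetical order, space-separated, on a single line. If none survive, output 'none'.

Answer: H I

Derivation:
Roots: I
Mark I: refs=H, marked=I
Mark H: refs=null, marked=H I
Unmarked (collected): A B C D E F G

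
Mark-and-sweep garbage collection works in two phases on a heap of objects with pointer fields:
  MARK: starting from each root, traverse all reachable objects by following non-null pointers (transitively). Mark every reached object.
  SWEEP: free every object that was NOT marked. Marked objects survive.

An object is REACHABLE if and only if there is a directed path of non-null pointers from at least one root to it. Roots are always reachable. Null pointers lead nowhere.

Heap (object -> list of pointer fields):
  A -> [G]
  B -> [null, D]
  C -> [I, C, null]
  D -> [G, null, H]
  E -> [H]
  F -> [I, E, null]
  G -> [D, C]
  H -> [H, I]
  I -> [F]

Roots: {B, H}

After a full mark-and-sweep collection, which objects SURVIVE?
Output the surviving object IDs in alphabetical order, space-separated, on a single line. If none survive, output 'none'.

Roots: B H
Mark B: refs=null D, marked=B
Mark H: refs=H I, marked=B H
Mark D: refs=G null H, marked=B D H
Mark I: refs=F, marked=B D H I
Mark G: refs=D C, marked=B D G H I
Mark F: refs=I E null, marked=B D F G H I
Mark C: refs=I C null, marked=B C D F G H I
Mark E: refs=H, marked=B C D E F G H I
Unmarked (collected): A

Answer: B C D E F G H I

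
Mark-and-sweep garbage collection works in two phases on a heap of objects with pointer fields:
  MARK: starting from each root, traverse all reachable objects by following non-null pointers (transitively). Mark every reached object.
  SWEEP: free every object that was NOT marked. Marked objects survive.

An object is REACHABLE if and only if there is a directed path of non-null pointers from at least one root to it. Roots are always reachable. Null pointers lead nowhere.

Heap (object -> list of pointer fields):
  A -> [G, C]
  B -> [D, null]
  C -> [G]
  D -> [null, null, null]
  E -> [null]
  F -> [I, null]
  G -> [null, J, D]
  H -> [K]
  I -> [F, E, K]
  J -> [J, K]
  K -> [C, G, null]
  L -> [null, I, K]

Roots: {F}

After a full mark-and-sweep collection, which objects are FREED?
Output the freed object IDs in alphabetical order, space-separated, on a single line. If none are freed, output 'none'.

Answer: A B H L

Derivation:
Roots: F
Mark F: refs=I null, marked=F
Mark I: refs=F E K, marked=F I
Mark E: refs=null, marked=E F I
Mark K: refs=C G null, marked=E F I K
Mark C: refs=G, marked=C E F I K
Mark G: refs=null J D, marked=C E F G I K
Mark J: refs=J K, marked=C E F G I J K
Mark D: refs=null null null, marked=C D E F G I J K
Unmarked (collected): A B H L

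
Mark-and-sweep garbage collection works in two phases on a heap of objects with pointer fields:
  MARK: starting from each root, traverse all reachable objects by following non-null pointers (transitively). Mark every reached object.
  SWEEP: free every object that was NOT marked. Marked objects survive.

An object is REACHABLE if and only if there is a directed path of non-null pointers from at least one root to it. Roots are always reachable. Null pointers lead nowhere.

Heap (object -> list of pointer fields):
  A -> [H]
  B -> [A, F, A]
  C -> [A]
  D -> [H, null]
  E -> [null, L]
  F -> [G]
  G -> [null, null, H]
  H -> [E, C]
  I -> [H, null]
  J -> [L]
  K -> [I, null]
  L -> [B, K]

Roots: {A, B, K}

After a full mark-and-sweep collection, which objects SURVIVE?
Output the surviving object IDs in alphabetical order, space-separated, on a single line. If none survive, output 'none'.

Answer: A B C E F G H I K L

Derivation:
Roots: A B K
Mark A: refs=H, marked=A
Mark B: refs=A F A, marked=A B
Mark K: refs=I null, marked=A B K
Mark H: refs=E C, marked=A B H K
Mark F: refs=G, marked=A B F H K
Mark I: refs=H null, marked=A B F H I K
Mark E: refs=null L, marked=A B E F H I K
Mark C: refs=A, marked=A B C E F H I K
Mark G: refs=null null H, marked=A B C E F G H I K
Mark L: refs=B K, marked=A B C E F G H I K L
Unmarked (collected): D J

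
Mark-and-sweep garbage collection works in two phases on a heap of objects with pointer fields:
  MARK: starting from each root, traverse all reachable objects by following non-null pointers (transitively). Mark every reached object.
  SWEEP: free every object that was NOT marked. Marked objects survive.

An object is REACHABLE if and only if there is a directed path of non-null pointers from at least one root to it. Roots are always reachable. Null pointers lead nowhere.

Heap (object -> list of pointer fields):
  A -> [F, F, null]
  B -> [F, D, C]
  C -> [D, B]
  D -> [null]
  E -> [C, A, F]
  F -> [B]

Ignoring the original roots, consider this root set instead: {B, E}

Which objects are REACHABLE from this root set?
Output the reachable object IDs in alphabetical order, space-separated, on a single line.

Roots: B E
Mark B: refs=F D C, marked=B
Mark E: refs=C A F, marked=B E
Mark F: refs=B, marked=B E F
Mark D: refs=null, marked=B D E F
Mark C: refs=D B, marked=B C D E F
Mark A: refs=F F null, marked=A B C D E F
Unmarked (collected): (none)

Answer: A B C D E F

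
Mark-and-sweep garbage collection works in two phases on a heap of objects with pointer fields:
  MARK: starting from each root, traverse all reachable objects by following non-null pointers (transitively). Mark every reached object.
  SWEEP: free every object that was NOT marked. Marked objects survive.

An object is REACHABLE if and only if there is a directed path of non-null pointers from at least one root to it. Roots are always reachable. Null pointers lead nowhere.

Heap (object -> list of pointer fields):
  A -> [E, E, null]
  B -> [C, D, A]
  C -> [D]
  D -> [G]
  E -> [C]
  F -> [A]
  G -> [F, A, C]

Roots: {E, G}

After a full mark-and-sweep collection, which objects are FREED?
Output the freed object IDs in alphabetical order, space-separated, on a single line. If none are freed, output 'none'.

Roots: E G
Mark E: refs=C, marked=E
Mark G: refs=F A C, marked=E G
Mark C: refs=D, marked=C E G
Mark F: refs=A, marked=C E F G
Mark A: refs=E E null, marked=A C E F G
Mark D: refs=G, marked=A C D E F G
Unmarked (collected): B

Answer: B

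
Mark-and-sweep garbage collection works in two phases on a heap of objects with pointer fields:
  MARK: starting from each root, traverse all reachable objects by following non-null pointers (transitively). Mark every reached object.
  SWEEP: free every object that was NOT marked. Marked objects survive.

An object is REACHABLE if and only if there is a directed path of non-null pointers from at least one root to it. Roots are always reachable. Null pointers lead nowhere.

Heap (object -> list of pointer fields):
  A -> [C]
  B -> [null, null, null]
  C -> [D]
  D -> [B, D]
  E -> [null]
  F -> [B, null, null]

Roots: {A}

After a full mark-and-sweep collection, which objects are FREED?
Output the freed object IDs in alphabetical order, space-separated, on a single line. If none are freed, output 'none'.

Roots: A
Mark A: refs=C, marked=A
Mark C: refs=D, marked=A C
Mark D: refs=B D, marked=A C D
Mark B: refs=null null null, marked=A B C D
Unmarked (collected): E F

Answer: E F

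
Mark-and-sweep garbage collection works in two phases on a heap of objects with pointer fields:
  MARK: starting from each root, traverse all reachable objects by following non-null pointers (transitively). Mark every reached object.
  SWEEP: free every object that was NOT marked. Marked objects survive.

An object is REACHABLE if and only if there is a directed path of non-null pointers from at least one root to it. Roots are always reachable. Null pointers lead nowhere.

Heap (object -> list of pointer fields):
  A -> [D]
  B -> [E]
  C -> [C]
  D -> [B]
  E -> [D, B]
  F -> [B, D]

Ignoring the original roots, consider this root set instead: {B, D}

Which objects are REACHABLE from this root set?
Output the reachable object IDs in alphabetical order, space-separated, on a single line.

Roots: B D
Mark B: refs=E, marked=B
Mark D: refs=B, marked=B D
Mark E: refs=D B, marked=B D E
Unmarked (collected): A C F

Answer: B D E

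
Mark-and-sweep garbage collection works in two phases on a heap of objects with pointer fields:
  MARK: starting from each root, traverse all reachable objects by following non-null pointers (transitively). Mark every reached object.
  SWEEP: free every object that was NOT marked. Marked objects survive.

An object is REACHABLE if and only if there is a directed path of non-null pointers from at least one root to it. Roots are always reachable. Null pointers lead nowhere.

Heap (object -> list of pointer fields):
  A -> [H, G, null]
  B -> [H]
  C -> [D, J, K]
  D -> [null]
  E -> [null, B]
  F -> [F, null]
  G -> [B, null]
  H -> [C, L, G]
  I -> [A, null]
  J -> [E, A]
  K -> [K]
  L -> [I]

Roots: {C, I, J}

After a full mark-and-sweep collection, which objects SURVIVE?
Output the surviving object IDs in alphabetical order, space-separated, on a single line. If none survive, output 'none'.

Answer: A B C D E G H I J K L

Derivation:
Roots: C I J
Mark C: refs=D J K, marked=C
Mark I: refs=A null, marked=C I
Mark J: refs=E A, marked=C I J
Mark D: refs=null, marked=C D I J
Mark K: refs=K, marked=C D I J K
Mark A: refs=H G null, marked=A C D I J K
Mark E: refs=null B, marked=A C D E I J K
Mark H: refs=C L G, marked=A C D E H I J K
Mark G: refs=B null, marked=A C D E G H I J K
Mark B: refs=H, marked=A B C D E G H I J K
Mark L: refs=I, marked=A B C D E G H I J K L
Unmarked (collected): F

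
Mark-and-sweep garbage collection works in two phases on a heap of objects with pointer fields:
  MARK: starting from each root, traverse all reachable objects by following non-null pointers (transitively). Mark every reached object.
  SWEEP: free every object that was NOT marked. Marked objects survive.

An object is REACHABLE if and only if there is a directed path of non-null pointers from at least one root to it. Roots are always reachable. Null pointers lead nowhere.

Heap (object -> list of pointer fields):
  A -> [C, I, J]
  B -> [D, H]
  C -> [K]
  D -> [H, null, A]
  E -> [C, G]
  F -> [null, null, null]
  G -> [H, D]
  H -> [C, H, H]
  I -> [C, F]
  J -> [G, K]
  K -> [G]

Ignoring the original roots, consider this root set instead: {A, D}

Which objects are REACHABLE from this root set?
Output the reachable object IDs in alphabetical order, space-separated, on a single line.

Roots: A D
Mark A: refs=C I J, marked=A
Mark D: refs=H null A, marked=A D
Mark C: refs=K, marked=A C D
Mark I: refs=C F, marked=A C D I
Mark J: refs=G K, marked=A C D I J
Mark H: refs=C H H, marked=A C D H I J
Mark K: refs=G, marked=A C D H I J K
Mark F: refs=null null null, marked=A C D F H I J K
Mark G: refs=H D, marked=A C D F G H I J K
Unmarked (collected): B E

Answer: A C D F G H I J K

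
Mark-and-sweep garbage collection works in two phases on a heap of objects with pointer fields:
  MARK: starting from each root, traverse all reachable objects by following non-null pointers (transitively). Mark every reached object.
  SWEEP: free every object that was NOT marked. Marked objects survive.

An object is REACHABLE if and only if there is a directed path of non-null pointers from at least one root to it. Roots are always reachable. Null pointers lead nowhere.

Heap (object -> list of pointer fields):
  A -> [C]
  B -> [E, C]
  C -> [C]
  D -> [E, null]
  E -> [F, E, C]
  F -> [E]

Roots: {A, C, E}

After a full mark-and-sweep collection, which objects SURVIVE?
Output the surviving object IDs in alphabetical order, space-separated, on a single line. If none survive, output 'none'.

Answer: A C E F

Derivation:
Roots: A C E
Mark A: refs=C, marked=A
Mark C: refs=C, marked=A C
Mark E: refs=F E C, marked=A C E
Mark F: refs=E, marked=A C E F
Unmarked (collected): B D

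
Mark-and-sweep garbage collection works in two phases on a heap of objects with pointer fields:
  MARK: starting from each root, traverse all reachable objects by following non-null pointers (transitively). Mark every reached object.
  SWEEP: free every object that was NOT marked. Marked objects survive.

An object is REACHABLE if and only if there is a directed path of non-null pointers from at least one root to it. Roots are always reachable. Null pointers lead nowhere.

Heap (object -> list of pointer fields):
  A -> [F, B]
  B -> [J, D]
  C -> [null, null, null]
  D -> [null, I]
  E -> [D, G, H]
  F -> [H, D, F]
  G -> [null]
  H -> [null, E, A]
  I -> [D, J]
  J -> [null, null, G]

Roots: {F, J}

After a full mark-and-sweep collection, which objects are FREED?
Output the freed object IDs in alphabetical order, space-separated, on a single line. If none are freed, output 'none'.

Roots: F J
Mark F: refs=H D F, marked=F
Mark J: refs=null null G, marked=F J
Mark H: refs=null E A, marked=F H J
Mark D: refs=null I, marked=D F H J
Mark G: refs=null, marked=D F G H J
Mark E: refs=D G H, marked=D E F G H J
Mark A: refs=F B, marked=A D E F G H J
Mark I: refs=D J, marked=A D E F G H I J
Mark B: refs=J D, marked=A B D E F G H I J
Unmarked (collected): C

Answer: C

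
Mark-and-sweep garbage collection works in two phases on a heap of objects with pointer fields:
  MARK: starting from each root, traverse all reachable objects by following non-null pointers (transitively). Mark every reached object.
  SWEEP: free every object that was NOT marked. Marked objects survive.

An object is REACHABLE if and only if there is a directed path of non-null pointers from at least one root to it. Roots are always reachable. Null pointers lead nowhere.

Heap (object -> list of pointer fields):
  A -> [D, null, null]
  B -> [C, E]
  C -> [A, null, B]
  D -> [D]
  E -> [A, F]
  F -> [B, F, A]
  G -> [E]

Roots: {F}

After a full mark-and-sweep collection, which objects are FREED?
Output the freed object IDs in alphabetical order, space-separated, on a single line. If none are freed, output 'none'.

Roots: F
Mark F: refs=B F A, marked=F
Mark B: refs=C E, marked=B F
Mark A: refs=D null null, marked=A B F
Mark C: refs=A null B, marked=A B C F
Mark E: refs=A F, marked=A B C E F
Mark D: refs=D, marked=A B C D E F
Unmarked (collected): G

Answer: G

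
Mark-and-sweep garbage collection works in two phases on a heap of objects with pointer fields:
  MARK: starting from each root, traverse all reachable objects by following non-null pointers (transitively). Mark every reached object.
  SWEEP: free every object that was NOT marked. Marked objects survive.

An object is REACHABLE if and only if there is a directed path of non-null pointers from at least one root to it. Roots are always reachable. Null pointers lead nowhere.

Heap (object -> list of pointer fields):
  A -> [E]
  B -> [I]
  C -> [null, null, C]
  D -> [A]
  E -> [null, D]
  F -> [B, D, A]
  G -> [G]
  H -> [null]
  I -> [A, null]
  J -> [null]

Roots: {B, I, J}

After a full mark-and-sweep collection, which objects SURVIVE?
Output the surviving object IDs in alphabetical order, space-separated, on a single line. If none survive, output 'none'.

Roots: B I J
Mark B: refs=I, marked=B
Mark I: refs=A null, marked=B I
Mark J: refs=null, marked=B I J
Mark A: refs=E, marked=A B I J
Mark E: refs=null D, marked=A B E I J
Mark D: refs=A, marked=A B D E I J
Unmarked (collected): C F G H

Answer: A B D E I J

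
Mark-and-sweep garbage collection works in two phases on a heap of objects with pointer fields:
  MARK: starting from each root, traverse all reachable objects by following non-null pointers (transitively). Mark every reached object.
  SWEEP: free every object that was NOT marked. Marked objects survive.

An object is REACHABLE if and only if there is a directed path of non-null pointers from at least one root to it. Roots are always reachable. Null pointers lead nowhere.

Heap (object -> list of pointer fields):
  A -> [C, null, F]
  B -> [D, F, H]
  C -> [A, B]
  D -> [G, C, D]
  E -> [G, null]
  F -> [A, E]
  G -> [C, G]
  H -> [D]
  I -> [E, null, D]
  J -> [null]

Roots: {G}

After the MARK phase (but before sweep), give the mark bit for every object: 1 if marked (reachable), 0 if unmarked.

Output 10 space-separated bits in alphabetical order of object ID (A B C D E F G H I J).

Answer: 1 1 1 1 1 1 1 1 0 0

Derivation:
Roots: G
Mark G: refs=C G, marked=G
Mark C: refs=A B, marked=C G
Mark A: refs=C null F, marked=A C G
Mark B: refs=D F H, marked=A B C G
Mark F: refs=A E, marked=A B C F G
Mark D: refs=G C D, marked=A B C D F G
Mark H: refs=D, marked=A B C D F G H
Mark E: refs=G null, marked=A B C D E F G H
Unmarked (collected): I J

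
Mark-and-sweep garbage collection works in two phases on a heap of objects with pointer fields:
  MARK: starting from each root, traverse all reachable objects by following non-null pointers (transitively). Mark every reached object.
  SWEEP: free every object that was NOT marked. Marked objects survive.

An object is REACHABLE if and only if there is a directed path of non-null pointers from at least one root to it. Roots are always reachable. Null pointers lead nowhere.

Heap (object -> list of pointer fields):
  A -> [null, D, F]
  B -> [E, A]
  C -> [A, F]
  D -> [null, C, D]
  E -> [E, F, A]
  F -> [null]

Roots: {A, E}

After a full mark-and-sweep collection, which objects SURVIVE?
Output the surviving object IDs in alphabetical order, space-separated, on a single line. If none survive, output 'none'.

Answer: A C D E F

Derivation:
Roots: A E
Mark A: refs=null D F, marked=A
Mark E: refs=E F A, marked=A E
Mark D: refs=null C D, marked=A D E
Mark F: refs=null, marked=A D E F
Mark C: refs=A F, marked=A C D E F
Unmarked (collected): B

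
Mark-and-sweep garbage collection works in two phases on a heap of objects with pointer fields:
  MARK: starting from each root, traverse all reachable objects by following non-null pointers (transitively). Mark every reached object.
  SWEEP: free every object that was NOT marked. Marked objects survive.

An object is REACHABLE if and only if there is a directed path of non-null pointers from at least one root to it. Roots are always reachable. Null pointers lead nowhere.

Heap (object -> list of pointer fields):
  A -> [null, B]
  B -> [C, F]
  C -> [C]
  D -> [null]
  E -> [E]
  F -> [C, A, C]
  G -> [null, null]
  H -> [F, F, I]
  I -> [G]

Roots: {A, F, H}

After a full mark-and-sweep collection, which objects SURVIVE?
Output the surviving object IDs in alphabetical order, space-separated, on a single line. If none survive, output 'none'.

Roots: A F H
Mark A: refs=null B, marked=A
Mark F: refs=C A C, marked=A F
Mark H: refs=F F I, marked=A F H
Mark B: refs=C F, marked=A B F H
Mark C: refs=C, marked=A B C F H
Mark I: refs=G, marked=A B C F H I
Mark G: refs=null null, marked=A B C F G H I
Unmarked (collected): D E

Answer: A B C F G H I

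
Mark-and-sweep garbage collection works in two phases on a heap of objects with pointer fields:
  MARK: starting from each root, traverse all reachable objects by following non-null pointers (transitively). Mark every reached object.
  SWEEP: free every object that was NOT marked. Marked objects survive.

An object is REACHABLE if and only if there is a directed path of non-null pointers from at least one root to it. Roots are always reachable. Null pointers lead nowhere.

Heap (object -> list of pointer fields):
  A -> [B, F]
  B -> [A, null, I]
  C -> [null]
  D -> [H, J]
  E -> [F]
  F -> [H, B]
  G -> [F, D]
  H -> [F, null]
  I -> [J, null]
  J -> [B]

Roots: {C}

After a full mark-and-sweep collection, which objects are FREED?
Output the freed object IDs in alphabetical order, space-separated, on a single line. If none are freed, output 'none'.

Answer: A B D E F G H I J

Derivation:
Roots: C
Mark C: refs=null, marked=C
Unmarked (collected): A B D E F G H I J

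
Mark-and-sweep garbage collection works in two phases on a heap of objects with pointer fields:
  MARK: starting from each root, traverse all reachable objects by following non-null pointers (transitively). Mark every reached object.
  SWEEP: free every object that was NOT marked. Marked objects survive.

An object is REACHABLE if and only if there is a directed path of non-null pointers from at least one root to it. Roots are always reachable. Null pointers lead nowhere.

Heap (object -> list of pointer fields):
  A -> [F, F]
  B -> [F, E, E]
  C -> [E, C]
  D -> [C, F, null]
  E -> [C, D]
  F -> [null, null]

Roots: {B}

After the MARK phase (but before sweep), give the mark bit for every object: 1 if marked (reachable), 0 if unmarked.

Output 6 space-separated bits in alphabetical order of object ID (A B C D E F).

Answer: 0 1 1 1 1 1

Derivation:
Roots: B
Mark B: refs=F E E, marked=B
Mark F: refs=null null, marked=B F
Mark E: refs=C D, marked=B E F
Mark C: refs=E C, marked=B C E F
Mark D: refs=C F null, marked=B C D E F
Unmarked (collected): A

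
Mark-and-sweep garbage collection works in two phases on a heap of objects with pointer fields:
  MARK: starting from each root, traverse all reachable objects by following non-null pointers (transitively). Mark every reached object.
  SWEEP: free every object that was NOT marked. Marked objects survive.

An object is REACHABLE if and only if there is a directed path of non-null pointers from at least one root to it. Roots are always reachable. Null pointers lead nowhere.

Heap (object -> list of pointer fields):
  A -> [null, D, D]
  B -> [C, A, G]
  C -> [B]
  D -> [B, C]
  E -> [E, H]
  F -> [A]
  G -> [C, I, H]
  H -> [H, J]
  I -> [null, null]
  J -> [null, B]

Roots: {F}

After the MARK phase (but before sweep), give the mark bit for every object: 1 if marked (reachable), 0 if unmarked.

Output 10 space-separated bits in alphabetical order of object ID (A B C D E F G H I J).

Roots: F
Mark F: refs=A, marked=F
Mark A: refs=null D D, marked=A F
Mark D: refs=B C, marked=A D F
Mark B: refs=C A G, marked=A B D F
Mark C: refs=B, marked=A B C D F
Mark G: refs=C I H, marked=A B C D F G
Mark I: refs=null null, marked=A B C D F G I
Mark H: refs=H J, marked=A B C D F G H I
Mark J: refs=null B, marked=A B C D F G H I J
Unmarked (collected): E

Answer: 1 1 1 1 0 1 1 1 1 1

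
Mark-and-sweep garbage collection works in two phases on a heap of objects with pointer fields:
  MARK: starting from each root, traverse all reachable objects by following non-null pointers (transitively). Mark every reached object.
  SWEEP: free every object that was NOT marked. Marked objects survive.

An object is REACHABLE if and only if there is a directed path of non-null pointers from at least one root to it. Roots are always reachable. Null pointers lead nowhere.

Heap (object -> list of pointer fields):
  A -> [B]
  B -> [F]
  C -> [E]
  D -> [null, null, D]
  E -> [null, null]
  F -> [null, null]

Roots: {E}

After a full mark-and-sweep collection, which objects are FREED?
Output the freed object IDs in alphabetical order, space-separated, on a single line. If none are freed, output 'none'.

Roots: E
Mark E: refs=null null, marked=E
Unmarked (collected): A B C D F

Answer: A B C D F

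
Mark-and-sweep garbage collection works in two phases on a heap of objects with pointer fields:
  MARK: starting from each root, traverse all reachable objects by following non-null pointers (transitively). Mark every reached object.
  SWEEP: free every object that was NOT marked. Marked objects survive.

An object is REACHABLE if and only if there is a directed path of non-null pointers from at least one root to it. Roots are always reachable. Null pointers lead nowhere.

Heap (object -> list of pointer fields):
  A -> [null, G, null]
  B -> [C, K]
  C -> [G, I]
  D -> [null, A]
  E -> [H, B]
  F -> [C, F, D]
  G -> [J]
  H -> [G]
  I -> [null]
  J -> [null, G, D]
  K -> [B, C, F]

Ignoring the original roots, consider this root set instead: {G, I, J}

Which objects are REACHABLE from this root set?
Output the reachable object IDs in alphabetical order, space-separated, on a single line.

Answer: A D G I J

Derivation:
Roots: G I J
Mark G: refs=J, marked=G
Mark I: refs=null, marked=G I
Mark J: refs=null G D, marked=G I J
Mark D: refs=null A, marked=D G I J
Mark A: refs=null G null, marked=A D G I J
Unmarked (collected): B C E F H K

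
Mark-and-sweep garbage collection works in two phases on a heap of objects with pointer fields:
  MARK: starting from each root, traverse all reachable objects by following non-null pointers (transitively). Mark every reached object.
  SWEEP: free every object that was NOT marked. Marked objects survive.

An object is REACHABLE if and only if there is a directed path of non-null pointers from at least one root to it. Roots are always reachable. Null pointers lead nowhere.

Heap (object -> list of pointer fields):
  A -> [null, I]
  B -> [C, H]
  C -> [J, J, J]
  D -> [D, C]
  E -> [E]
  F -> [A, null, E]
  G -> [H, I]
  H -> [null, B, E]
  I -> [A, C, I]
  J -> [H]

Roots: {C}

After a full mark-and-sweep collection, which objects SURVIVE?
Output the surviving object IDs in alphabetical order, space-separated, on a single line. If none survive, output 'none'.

Roots: C
Mark C: refs=J J J, marked=C
Mark J: refs=H, marked=C J
Mark H: refs=null B E, marked=C H J
Mark B: refs=C H, marked=B C H J
Mark E: refs=E, marked=B C E H J
Unmarked (collected): A D F G I

Answer: B C E H J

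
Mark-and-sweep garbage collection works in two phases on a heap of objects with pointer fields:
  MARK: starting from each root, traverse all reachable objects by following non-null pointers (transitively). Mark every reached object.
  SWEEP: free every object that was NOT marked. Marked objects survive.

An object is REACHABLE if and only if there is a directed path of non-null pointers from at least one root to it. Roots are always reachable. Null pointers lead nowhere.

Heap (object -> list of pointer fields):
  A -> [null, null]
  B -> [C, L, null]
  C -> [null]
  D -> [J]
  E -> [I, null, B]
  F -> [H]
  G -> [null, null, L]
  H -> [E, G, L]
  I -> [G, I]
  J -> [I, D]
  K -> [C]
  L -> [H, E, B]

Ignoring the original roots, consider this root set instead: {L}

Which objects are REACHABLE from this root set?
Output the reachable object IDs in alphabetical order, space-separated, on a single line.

Roots: L
Mark L: refs=H E B, marked=L
Mark H: refs=E G L, marked=H L
Mark E: refs=I null B, marked=E H L
Mark B: refs=C L null, marked=B E H L
Mark G: refs=null null L, marked=B E G H L
Mark I: refs=G I, marked=B E G H I L
Mark C: refs=null, marked=B C E G H I L
Unmarked (collected): A D F J K

Answer: B C E G H I L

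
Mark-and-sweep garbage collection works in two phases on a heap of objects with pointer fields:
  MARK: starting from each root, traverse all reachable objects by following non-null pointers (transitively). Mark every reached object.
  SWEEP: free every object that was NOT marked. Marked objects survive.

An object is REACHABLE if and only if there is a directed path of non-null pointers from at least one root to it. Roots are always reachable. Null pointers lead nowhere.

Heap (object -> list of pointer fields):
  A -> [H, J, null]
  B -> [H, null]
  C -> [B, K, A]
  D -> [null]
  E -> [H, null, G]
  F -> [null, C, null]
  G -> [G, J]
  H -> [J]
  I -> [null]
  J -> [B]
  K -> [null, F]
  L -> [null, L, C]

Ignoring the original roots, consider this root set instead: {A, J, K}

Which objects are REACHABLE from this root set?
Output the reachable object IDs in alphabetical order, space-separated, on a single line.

Roots: A J K
Mark A: refs=H J null, marked=A
Mark J: refs=B, marked=A J
Mark K: refs=null F, marked=A J K
Mark H: refs=J, marked=A H J K
Mark B: refs=H null, marked=A B H J K
Mark F: refs=null C null, marked=A B F H J K
Mark C: refs=B K A, marked=A B C F H J K
Unmarked (collected): D E G I L

Answer: A B C F H J K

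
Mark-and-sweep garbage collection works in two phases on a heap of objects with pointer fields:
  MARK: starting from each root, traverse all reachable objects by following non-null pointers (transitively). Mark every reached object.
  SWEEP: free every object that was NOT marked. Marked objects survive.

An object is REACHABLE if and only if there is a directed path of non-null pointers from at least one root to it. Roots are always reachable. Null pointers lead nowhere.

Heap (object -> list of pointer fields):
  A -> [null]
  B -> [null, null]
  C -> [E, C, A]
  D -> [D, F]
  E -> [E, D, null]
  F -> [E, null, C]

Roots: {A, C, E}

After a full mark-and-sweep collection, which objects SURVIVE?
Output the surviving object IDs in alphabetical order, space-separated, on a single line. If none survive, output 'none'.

Answer: A C D E F

Derivation:
Roots: A C E
Mark A: refs=null, marked=A
Mark C: refs=E C A, marked=A C
Mark E: refs=E D null, marked=A C E
Mark D: refs=D F, marked=A C D E
Mark F: refs=E null C, marked=A C D E F
Unmarked (collected): B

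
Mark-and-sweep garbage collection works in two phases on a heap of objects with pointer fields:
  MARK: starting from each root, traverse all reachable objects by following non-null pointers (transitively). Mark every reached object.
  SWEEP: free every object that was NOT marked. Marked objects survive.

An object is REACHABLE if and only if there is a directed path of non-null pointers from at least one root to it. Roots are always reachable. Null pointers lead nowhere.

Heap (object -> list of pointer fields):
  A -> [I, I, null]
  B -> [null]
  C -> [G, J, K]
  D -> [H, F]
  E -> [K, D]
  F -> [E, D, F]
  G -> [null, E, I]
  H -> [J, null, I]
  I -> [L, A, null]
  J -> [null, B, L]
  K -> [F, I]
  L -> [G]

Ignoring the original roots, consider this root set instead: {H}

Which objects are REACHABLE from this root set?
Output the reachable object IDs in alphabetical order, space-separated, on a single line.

Roots: H
Mark H: refs=J null I, marked=H
Mark J: refs=null B L, marked=H J
Mark I: refs=L A null, marked=H I J
Mark B: refs=null, marked=B H I J
Mark L: refs=G, marked=B H I J L
Mark A: refs=I I null, marked=A B H I J L
Mark G: refs=null E I, marked=A B G H I J L
Mark E: refs=K D, marked=A B E G H I J L
Mark K: refs=F I, marked=A B E G H I J K L
Mark D: refs=H F, marked=A B D E G H I J K L
Mark F: refs=E D F, marked=A B D E F G H I J K L
Unmarked (collected): C

Answer: A B D E F G H I J K L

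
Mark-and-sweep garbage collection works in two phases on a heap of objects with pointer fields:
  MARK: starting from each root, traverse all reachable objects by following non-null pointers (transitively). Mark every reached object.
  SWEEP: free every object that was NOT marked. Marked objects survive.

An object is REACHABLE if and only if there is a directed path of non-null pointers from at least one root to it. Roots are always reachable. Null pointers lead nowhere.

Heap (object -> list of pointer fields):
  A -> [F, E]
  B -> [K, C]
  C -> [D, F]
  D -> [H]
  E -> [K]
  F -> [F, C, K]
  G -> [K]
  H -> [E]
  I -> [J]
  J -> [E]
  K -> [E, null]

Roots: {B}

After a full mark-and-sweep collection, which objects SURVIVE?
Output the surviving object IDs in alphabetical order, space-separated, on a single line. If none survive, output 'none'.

Answer: B C D E F H K

Derivation:
Roots: B
Mark B: refs=K C, marked=B
Mark K: refs=E null, marked=B K
Mark C: refs=D F, marked=B C K
Mark E: refs=K, marked=B C E K
Mark D: refs=H, marked=B C D E K
Mark F: refs=F C K, marked=B C D E F K
Mark H: refs=E, marked=B C D E F H K
Unmarked (collected): A G I J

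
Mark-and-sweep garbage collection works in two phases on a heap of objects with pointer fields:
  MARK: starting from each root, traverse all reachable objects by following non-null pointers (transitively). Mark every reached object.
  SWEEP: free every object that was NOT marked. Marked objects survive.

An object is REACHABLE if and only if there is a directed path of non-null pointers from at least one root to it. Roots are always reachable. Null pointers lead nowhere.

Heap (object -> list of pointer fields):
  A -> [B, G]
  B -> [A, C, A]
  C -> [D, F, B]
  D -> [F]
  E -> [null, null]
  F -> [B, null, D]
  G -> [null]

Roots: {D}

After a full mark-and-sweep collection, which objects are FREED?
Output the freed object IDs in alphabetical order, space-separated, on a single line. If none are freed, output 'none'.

Roots: D
Mark D: refs=F, marked=D
Mark F: refs=B null D, marked=D F
Mark B: refs=A C A, marked=B D F
Mark A: refs=B G, marked=A B D F
Mark C: refs=D F B, marked=A B C D F
Mark G: refs=null, marked=A B C D F G
Unmarked (collected): E

Answer: E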